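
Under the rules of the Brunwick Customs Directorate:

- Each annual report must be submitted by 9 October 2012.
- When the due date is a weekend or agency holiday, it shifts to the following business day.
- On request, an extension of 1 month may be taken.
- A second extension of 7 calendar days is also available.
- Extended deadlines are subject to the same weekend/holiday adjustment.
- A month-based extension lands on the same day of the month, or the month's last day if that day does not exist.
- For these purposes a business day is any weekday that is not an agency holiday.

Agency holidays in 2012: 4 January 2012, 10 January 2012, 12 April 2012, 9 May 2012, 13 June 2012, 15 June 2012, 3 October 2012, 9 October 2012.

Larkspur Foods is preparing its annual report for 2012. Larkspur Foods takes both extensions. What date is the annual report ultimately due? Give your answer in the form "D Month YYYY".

Start from the fixed due date, 9 October 2012.
9 October 2012 falls on a listed holiday. Rolling to the next business day gives 10 October 2012, a Wednesday.
Add 1 month to 10 October 2012: 10 November 2012.
10 November 2012 falls on a Saturday. Rolling to the next business day gives 12 November 2012, a Monday.
The 7-calendar-day extension moves the deadline from 12 November 2012 to 19 November 2012.
Since 19 November 2012 is a Monday and not a holiday, the date is unchanged.
The final due date is 19 November 2012.

19 November 2012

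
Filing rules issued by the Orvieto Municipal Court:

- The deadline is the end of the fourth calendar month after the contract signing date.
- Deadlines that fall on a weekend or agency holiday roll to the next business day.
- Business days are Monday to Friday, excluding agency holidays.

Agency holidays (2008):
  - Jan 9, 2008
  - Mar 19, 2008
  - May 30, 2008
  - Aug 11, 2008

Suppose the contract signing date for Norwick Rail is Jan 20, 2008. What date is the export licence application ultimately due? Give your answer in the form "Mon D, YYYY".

Jun 2, 2008

4 months after Jan 20, 2008 is May 2008; that month ends on May 31, 2008.
May 31, 2008 falls on a Saturday. Rolling to the next business day gives Jun 2, 2008, a Monday.
Deadline: Jun 2, 2008.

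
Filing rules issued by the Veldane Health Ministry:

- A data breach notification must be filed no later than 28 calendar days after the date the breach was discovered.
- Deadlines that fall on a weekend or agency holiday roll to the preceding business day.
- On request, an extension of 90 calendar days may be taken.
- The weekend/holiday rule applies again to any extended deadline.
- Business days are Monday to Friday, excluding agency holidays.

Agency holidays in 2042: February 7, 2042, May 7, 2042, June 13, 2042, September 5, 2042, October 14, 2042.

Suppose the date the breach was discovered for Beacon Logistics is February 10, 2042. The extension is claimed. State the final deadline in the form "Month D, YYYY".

Adding 28 calendar days to February 10, 2042 gives March 10, 2042.
March 10, 2042 is a Monday and not a listed holiday, so it stands.
Add the 90 calendar-day extension to March 10, 2042: June 8, 2042.
June 8, 2042 is a Sunday; the preceding business day is June 6, 2042 (Friday).
So the filing is due June 6, 2042.

June 6, 2042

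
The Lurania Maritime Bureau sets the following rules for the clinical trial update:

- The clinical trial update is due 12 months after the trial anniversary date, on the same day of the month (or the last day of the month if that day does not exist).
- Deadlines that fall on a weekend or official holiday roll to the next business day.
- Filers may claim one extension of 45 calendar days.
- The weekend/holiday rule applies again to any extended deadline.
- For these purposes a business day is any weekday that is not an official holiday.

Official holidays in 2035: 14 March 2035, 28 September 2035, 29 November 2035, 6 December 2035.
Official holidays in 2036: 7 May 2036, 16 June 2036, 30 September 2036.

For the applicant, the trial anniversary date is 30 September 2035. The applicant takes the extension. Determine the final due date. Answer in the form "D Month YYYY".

12 months after 30 September 2035, on the same day of the month, is 30 September 2036.
Because 30 September 2036 is a listed holiday, the deadline becomes 1 October 2036 (Wednesday).
With the 45-day extension, 1 October 2036 becomes 15 November 2036.
15 November 2036 falls on a Saturday. Rolling to the next business day gives 17 November 2036, a Monday.
Final deadline: 17 November 2036.

17 November 2036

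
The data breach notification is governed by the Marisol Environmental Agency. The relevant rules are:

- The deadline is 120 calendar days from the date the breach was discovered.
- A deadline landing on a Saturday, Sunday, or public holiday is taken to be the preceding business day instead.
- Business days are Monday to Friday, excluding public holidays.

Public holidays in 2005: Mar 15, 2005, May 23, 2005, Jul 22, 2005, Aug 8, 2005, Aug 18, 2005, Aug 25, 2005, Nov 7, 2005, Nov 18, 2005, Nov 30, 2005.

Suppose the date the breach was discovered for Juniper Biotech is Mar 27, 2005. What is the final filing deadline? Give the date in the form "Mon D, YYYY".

Adding 120 calendar days to Mar 27, 2005 gives Jul 25, 2005.
Jul 25, 2005 is a Monday and not a listed holiday, so it stands.
Final deadline: Jul 25, 2005.

Jul 25, 2005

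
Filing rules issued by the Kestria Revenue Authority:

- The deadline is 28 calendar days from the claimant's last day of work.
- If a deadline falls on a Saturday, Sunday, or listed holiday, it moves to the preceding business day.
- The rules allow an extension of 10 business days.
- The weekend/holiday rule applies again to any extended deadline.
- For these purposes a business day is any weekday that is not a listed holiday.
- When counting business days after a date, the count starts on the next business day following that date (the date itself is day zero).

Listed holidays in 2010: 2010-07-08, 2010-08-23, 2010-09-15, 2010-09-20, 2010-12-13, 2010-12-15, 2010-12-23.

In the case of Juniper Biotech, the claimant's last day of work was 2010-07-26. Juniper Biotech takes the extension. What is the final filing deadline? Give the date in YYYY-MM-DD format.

From 2010-07-26, 28 calendar days later is 2010-08-23.
2010-08-23 is a listed holiday, so it moves to the preceding business day, 2010-08-20 (Friday).
The 10-business-day extension runs from 2010-08-20 to 2010-09-06.
2010-09-06 is a Monday and not a listed holiday, so it stands.
Deadline: 2010-09-06.

2010-09-06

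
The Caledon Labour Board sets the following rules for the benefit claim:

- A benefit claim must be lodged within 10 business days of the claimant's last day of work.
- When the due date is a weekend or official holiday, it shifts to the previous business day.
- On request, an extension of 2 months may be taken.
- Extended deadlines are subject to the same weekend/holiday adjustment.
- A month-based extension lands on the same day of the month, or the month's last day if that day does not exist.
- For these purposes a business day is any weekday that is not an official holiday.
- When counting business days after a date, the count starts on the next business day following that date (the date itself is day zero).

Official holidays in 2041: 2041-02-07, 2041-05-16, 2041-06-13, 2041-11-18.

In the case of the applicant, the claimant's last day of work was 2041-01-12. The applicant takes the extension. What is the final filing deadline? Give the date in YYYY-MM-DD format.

2041-03-25

10 business days after 2041-01-12, excluding weekends and holidays, is 2041-01-25.
2041-01-25 (Friday) is already a business day.
Applying the 2 months extension: 2 months after 2041-01-25 is 2041-03-25.
2041-03-25 is a Monday and not a listed holiday, so it stands.
The final due date is 2041-03-25.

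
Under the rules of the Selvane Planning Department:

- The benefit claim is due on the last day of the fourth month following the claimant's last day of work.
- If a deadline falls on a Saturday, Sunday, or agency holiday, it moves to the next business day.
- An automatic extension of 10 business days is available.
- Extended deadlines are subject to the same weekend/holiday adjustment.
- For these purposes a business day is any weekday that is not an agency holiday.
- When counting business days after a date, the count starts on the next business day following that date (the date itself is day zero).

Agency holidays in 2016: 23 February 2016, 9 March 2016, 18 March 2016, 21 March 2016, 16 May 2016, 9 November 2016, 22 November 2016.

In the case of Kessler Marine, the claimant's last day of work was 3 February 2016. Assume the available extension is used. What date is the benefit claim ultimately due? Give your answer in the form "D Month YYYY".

The fourth month after 3 February 2016 is June 2016, whose last day is 30 June 2016.
Since 30 June 2016 is a Thursday and not a holiday, the date is unchanged.
The 10-business-day extension runs from 30 June 2016 to 14 July 2016.
14 July 2016 falls on a Thursday, which is a business day, so no adjustment is needed.
Final deadline: 14 July 2016.

14 July 2016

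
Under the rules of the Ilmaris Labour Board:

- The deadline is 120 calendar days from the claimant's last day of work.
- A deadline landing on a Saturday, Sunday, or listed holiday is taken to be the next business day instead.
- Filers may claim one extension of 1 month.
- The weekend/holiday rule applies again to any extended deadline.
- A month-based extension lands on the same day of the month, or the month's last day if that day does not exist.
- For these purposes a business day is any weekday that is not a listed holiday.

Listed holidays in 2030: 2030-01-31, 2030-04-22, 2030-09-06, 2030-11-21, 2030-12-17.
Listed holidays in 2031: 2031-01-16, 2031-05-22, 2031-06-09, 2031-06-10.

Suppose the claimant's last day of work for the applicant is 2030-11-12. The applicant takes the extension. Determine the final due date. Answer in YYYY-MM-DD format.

2031-04-14

Trigger date 2030-11-12 + 120 calendar days = 2031-03-12.
2031-03-12 falls on a Wednesday, which is a business day, so no adjustment is needed.
The 1 month extension carries 2031-03-12 to 2031-04-12.
2031-04-12 is a Saturday, so it moves to the next business day, 2031-04-14 (Monday).
The final due date is 2031-04-14.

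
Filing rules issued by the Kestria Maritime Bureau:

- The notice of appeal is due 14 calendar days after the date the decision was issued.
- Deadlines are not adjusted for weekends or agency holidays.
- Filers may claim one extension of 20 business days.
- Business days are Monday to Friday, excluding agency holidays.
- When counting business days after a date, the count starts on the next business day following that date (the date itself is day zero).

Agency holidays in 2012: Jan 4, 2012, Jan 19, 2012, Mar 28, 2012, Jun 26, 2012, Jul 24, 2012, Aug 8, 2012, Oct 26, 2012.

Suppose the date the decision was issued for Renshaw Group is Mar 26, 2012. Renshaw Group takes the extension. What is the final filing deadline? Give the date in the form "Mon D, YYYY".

May 7, 2012

Trigger date Mar 26, 2012 + 14 calendar days = Apr 9, 2012.
Apr 9, 2012 is a Monday; no weekend or holiday adjustment applies.
The 20-business-day extension runs from Apr 9, 2012 to May 7, 2012.
May 7, 2012 is a Monday; no weekend or holiday adjustment applies.
The final due date is May 7, 2012.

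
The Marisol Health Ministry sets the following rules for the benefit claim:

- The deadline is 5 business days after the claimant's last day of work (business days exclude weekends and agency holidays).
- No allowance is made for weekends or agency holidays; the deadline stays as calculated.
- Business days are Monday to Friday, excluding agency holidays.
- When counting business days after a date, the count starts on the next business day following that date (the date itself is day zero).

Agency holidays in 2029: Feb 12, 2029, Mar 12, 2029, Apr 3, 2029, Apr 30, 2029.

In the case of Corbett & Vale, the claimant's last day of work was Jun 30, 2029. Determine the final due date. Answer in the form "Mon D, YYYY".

Jul 6, 2029

5 business days after Jun 30, 2029, excluding weekends and holidays, is Jul 6, 2029.
Jul 6, 2029 is a Friday; no weekend or holiday adjustment applies.
Deadline: Jul 6, 2029.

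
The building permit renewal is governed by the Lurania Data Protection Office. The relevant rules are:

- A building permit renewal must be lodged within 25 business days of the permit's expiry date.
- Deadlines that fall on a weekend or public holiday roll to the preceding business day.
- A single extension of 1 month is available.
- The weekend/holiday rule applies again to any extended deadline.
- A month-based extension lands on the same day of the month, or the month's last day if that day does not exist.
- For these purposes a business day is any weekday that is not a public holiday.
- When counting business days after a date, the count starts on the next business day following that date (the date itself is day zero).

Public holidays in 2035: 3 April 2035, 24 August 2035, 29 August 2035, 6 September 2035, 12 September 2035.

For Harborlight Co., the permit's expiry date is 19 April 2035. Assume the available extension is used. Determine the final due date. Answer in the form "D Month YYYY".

22 June 2035

25 business days after 19 April 2035, excluding weekends and holidays, is 24 May 2035.
24 May 2035 falls on a Thursday, which is a business day, so no adjustment is needed.
The 1 month extension carries 24 May 2035 to 24 June 2035.
Because 24 June 2035 is a Sunday, the deadline becomes 22 June 2035 (Friday).
Final deadline: 22 June 2035.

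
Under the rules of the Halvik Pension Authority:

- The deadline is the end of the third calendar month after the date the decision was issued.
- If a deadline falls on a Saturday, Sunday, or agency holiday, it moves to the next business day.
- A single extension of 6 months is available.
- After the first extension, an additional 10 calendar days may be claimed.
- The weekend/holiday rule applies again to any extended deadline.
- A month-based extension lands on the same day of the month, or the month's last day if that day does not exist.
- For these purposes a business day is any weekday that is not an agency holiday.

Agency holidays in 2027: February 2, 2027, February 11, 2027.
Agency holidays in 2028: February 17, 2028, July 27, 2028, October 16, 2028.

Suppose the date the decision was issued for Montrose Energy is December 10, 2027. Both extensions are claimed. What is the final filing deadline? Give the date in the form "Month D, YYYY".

October 12, 2028

The third month after December 10, 2027 is March 2028, whose last day is March 31, 2028.
March 31, 2028 is a Friday and not a listed holiday, so it stands.
Applying the 6 months extension: 6 months after March 31, 2028 is September 30, 2028 (day 31 does not exist in September, so the month's last day is used).
September 30, 2028 is a Saturday, so it moves to the next business day, October 2, 2028 (Monday).
With the 10-day extension, October 2, 2028 becomes October 12, 2028.
October 12, 2028 (Thursday) is already a business day.
Deadline: October 12, 2028.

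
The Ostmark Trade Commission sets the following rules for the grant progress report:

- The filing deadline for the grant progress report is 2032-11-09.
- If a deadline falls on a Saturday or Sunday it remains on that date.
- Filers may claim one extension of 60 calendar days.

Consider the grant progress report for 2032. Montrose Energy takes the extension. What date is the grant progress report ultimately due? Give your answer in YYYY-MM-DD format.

The statutory due date is 2032-11-09.
2032-11-09 is a Tuesday; no weekend or holiday adjustment applies.
Applying the 60-calendar-day extension: 2032-11-09 + 60 days = 2033-01-08.
No adjustment is made for weekends or holidays, so 2033-01-08 stands.
Deadline: 2033-01-08.

2033-01-08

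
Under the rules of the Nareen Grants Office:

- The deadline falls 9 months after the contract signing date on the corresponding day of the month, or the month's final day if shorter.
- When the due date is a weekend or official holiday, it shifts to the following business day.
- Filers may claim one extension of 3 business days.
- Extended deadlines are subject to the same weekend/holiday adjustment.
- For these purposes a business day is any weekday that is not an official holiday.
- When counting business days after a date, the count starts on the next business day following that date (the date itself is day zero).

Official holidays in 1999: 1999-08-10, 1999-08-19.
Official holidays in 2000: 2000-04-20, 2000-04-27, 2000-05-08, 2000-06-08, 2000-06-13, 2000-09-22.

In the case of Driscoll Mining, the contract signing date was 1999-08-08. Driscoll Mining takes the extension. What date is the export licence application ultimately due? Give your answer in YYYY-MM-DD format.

2000-05-12

9 months after 1999-08-08, on the same day of the month, is 2000-05-08.
2000-05-08 falls on a listed holiday. Rolling to the next business day gives 2000-05-09, a Tuesday.
Applying the 3-business-day extension: 3 business days after 2000-05-09 is 2000-05-12.
2000-05-12 (Friday) is already a business day.
Deadline: 2000-05-12.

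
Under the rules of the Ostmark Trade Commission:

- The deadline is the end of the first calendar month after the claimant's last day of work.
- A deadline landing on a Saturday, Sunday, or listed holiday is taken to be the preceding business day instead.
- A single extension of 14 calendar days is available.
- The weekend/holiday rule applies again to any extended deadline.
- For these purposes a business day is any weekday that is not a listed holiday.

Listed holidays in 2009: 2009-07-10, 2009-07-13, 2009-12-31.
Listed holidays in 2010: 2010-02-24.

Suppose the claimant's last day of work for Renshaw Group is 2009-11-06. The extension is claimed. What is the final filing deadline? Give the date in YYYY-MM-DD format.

2010-01-13

1 month after 2009-11-06 is December 2009; that month ends on 2009-12-31.
2009-12-31 is a listed holiday; the preceding business day is 2009-12-30 (Wednesday).
Applying the 14-calendar-day extension: 2009-12-30 + 14 days = 2010-01-13.
2010-01-13 falls on a Wednesday, which is a business day, so no adjustment is needed.
Deadline: 2010-01-13.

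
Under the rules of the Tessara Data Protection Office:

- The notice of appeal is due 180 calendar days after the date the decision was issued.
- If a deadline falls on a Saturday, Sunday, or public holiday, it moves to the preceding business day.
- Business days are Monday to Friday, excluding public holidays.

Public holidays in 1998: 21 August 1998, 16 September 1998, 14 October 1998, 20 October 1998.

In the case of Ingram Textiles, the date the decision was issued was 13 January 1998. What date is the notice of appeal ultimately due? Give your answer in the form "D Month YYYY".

Trigger date 13 January 1998 + 180 calendar days = 12 July 1998.
12 July 1998 is a Sunday, so it moves to the preceding business day, 10 July 1998 (Friday).
The final due date is 10 July 1998.

10 July 1998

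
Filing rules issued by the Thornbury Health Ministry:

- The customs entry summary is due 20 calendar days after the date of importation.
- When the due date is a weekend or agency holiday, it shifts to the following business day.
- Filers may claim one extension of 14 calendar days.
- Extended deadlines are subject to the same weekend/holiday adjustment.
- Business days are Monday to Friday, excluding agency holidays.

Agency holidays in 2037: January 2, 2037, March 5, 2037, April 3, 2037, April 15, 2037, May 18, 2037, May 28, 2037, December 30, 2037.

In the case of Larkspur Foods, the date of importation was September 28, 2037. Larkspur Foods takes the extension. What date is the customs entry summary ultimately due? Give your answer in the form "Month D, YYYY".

November 2, 2037

Adding 20 calendar days to September 28, 2037 gives October 18, 2037.
Because October 18, 2037 is a Sunday, the deadline becomes October 19, 2037 (Monday).
Add the 14 calendar-day extension to October 19, 2037: November 2, 2037.
November 2, 2037 falls on a Monday, which is a business day, so no adjustment is needed.
Final deadline: November 2, 2037.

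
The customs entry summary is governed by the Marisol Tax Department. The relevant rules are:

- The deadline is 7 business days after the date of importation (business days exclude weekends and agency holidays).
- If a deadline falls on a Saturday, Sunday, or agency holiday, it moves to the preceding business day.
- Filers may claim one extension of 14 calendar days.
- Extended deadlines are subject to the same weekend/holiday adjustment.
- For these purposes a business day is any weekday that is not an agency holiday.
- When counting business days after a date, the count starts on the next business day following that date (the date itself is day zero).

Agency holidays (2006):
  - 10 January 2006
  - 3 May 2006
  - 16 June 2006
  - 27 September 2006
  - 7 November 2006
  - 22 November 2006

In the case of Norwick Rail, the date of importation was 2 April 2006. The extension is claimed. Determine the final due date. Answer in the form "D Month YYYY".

25 April 2006

Counting 7 business days after 2 April 2006 (skipping weekends and listed holidays) reaches 11 April 2006.
Since 11 April 2006 is a Tuesday and not a holiday, the date is unchanged.
With the 14-day extension, 11 April 2006 becomes 25 April 2006.
Since 25 April 2006 is a Tuesday and not a holiday, the date is unchanged.
Final deadline: 25 April 2006.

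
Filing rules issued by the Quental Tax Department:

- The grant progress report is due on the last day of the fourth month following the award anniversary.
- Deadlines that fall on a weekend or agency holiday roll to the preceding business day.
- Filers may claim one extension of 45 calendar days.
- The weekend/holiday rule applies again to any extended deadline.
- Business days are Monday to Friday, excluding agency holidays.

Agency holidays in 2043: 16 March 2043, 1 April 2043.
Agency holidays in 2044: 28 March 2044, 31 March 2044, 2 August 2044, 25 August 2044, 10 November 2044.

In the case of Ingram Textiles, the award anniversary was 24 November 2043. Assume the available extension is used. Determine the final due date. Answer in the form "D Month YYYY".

13 May 2044

4 months after 24 November 2043 is March 2044; that month ends on 31 March 2044.
Because 31 March 2044 is a listed holiday, the deadline becomes 30 March 2044 (Wednesday).
With the 45-day extension, 30 March 2044 becomes 14 May 2044.
14 May 2044 is a Saturday; the preceding business day is 13 May 2044 (Friday).
Final deadline: 13 May 2044.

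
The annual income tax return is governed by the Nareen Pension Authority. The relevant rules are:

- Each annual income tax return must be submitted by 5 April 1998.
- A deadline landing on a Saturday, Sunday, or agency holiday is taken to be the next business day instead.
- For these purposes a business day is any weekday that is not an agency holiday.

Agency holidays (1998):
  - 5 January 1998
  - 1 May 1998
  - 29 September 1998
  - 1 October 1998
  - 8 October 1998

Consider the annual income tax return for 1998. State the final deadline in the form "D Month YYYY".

Start from the fixed due date, 5 April 1998.
5 April 1998 is a Sunday, so it moves to the next business day, 6 April 1998 (Monday).
Deadline: 6 April 1998.

6 April 1998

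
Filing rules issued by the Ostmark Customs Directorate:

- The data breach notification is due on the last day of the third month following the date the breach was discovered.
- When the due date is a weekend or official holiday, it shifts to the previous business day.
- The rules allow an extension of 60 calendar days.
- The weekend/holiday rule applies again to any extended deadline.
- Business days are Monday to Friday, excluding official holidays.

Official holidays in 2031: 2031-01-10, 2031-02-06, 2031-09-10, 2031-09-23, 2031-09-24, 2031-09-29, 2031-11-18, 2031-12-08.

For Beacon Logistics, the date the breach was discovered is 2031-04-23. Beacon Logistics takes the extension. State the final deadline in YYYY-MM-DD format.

2031-09-26

The third month after 2031-04-23 is July 2031, whose last day is 2031-07-31.
2031-07-31 falls on a Thursday, which is a business day, so no adjustment is needed.
Applying the 60-calendar-day extension: 2031-07-31 + 60 days = 2031-09-29.
Because 2031-09-29 is a listed holiday, the deadline becomes 2031-09-26 (Friday).
So the filing is due 2031-09-26.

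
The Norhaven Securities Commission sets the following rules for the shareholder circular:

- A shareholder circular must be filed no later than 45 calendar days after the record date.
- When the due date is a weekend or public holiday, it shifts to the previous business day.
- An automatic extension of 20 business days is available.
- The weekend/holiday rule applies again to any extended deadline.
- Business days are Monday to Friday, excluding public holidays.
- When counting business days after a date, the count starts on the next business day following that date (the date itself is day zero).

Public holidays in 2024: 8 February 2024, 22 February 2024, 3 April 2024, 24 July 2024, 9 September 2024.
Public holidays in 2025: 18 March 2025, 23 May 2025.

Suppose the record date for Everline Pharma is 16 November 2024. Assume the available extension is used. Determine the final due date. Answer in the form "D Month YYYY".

45 calendar days after 16 November 2024 is 31 December 2024.
31 December 2024 is a Tuesday and not a listed holiday, so it stands.
The 20-business-day extension runs from 31 December 2024 to 28 January 2025.
28 January 2025 (Tuesday) is already a business day.
Final deadline: 28 January 2025.

28 January 2025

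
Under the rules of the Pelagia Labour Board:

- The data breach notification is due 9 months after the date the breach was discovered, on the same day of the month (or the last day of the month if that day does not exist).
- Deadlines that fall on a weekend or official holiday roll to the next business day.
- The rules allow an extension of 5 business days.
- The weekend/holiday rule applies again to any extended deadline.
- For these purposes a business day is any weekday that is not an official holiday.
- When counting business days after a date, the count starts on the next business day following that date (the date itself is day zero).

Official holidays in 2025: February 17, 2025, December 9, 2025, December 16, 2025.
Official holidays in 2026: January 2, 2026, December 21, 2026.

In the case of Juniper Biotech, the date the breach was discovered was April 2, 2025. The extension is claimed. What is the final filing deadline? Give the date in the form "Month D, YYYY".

January 12, 2026

9 months after April 2, 2025, on the same day of the month, is January 2, 2026.
January 2, 2026 falls on a listed holiday. Rolling to the next business day gives January 5, 2026, a Monday.
The 5-business-day extension runs from January 5, 2026 to January 12, 2026.
January 12, 2026 is a Monday and not a listed holiday, so it stands.
So the filing is due January 12, 2026.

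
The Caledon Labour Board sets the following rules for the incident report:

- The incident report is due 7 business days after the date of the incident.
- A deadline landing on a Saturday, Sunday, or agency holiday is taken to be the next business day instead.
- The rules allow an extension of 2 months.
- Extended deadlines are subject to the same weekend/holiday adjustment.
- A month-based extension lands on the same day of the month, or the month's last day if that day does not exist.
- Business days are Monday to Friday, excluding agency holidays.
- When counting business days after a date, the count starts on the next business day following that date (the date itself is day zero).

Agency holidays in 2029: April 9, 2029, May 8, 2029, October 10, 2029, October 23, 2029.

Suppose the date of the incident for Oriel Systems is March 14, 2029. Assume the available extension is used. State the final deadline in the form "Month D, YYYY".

May 23, 2029

7 business days after March 14, 2029, excluding weekends and holidays, is March 23, 2029.
March 23, 2029 falls on a Friday, which is a business day, so no adjustment is needed.
Add 2 months to March 23, 2029: May 23, 2029.
May 23, 2029 (Wednesday) is already a business day.
So the filing is due May 23, 2029.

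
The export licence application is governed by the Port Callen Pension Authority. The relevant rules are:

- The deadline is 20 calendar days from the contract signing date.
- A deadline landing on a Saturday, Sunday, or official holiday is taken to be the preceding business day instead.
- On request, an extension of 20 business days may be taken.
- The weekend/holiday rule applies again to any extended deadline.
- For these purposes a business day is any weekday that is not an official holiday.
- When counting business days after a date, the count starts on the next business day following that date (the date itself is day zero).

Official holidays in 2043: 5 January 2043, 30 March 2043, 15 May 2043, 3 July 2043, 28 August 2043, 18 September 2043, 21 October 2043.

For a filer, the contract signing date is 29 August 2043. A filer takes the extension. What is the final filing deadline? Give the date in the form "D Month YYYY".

16 October 2043

From 29 August 2043, 20 calendar days later is 18 September 2043.
Because 18 September 2043 is a listed holiday, the deadline becomes 17 September 2043 (Thursday).
Counting 20 further business days from 17 September 2043 reaches 16 October 2043.
16 October 2043 (Friday) is already a business day.
Deadline: 16 October 2043.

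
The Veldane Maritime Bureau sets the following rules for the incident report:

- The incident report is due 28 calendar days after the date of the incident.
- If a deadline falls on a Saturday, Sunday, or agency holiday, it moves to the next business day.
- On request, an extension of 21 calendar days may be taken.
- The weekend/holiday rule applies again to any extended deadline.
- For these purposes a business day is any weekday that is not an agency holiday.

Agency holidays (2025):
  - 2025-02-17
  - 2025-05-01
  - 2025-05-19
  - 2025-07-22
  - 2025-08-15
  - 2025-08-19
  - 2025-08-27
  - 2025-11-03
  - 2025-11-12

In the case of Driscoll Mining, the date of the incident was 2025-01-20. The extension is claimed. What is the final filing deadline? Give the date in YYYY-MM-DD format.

Adding 28 calendar days to 2025-01-20 gives 2025-02-17.
Because 2025-02-17 is a listed holiday, the deadline becomes 2025-02-18 (Tuesday).
Add the 21 calendar-day extension to 2025-02-18: 2025-03-11.
2025-03-11 falls on a Tuesday, which is a business day, so no adjustment is needed.
Final deadline: 2025-03-11.

2025-03-11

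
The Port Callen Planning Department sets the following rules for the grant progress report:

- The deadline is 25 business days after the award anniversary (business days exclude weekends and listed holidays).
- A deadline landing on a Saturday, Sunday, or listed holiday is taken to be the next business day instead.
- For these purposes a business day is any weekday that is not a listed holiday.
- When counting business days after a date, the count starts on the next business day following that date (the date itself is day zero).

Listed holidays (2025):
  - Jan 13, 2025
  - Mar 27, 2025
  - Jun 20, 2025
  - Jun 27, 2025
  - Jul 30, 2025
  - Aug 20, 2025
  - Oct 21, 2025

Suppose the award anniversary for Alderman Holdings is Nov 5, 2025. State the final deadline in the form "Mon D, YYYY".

Dec 10, 2025

Starting the day after Nov 5, 2025 and counting 25 business days lands on Dec 10, 2025.
Since Dec 10, 2025 is a Wednesday and not a holiday, the date is unchanged.
So the filing is due Dec 10, 2025.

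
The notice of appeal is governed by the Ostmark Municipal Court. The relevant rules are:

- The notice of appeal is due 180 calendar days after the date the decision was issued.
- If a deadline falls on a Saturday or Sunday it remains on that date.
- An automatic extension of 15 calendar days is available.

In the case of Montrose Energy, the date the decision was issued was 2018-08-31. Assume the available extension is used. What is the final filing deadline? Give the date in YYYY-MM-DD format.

Adding 180 calendar days to 2018-08-31 gives 2019-02-27.
2019-02-27 falls on a Wednesday. The rules make no weekend/holiday allowance, so it remains 2019-02-27.
The 15-calendar-day extension moves the deadline from 2019-02-27 to 2019-03-14.
2019-03-14 is a Thursday; no weekend or holiday adjustment applies.
So the filing is due 2019-03-14.

2019-03-14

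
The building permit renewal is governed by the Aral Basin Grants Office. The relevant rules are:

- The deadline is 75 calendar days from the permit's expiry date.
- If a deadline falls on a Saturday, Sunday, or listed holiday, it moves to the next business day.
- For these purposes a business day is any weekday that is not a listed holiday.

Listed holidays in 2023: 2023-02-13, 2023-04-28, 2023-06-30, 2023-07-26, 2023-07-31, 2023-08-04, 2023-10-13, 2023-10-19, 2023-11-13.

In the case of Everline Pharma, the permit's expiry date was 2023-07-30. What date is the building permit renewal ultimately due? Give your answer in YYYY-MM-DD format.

2023-10-16

Adding 75 calendar days to 2023-07-30 gives 2023-10-13.
Because 2023-10-13 is a listed holiday, the deadline becomes 2023-10-16 (Monday).
Deadline: 2023-10-16.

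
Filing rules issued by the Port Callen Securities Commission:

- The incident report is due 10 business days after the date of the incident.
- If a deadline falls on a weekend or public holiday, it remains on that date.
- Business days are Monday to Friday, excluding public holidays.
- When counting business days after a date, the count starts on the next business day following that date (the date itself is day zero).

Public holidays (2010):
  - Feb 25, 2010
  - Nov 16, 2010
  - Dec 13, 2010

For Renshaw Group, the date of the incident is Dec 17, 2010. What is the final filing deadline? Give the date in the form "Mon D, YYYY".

Dec 31, 2010

Starting the day after Dec 17, 2010 and counting 10 business days lands on Dec 31, 2010.
No adjustment is made for weekends or holidays, so Dec 31, 2010 stands.
Deadline: Dec 31, 2010.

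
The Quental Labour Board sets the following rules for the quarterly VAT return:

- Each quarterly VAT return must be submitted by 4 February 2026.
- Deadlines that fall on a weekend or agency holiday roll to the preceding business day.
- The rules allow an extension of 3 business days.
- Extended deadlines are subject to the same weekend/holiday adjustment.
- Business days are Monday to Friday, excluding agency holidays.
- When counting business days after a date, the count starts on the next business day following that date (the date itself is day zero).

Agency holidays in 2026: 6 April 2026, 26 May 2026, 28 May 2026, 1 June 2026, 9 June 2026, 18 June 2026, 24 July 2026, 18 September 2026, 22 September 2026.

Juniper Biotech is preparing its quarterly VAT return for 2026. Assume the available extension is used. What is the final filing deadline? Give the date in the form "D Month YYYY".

9 February 2026

The statutory due date is 4 February 2026.
4 February 2026 (Wednesday) is already a business day.
Applying the 3-business-day extension: 3 business days after 4 February 2026 is 9 February 2026.
9 February 2026 (Monday) is already a business day.
The final due date is 9 February 2026.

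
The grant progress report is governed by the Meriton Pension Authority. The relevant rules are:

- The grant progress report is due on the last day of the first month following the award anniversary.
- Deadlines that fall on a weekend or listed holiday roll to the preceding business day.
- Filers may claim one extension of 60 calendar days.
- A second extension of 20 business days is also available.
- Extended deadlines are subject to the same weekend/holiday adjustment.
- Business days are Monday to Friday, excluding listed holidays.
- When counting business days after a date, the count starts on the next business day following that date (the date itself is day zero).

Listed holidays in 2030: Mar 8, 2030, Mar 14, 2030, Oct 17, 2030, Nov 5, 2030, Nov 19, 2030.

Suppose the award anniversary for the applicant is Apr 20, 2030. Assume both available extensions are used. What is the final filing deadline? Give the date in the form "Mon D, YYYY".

Aug 27, 2030

1 month after Apr 20, 2030 is May 2030; that month ends on May 31, 2030.
May 31, 2030 (Friday) is already a business day.
With the 60-day extension, May 31, 2030 becomes Jul 30, 2030.
Since Jul 30, 2030 is a Tuesday and not a holiday, the date is unchanged.
Counting 20 further business days from Jul 30, 2030 reaches Aug 27, 2030.
Aug 27, 2030 falls on a Tuesday, which is a business day, so no adjustment is needed.
Deadline: Aug 27, 2030.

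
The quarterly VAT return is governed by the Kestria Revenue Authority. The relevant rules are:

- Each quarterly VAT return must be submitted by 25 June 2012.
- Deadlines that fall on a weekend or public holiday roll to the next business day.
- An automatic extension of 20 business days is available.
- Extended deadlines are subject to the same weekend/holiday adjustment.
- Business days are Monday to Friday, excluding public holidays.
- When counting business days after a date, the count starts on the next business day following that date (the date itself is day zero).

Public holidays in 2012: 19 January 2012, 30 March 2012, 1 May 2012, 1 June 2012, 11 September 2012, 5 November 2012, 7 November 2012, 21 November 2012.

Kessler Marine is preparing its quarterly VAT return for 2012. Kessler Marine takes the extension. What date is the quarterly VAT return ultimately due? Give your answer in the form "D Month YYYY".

The stated deadline is 25 June 2012.
Since 25 June 2012 is a Monday and not a holiday, the date is unchanged.
Applying the 20-business-day extension: 20 business days after 25 June 2012 is 23 July 2012.
23 July 2012 (Monday) is already a business day.
So the filing is due 23 July 2012.

23 July 2012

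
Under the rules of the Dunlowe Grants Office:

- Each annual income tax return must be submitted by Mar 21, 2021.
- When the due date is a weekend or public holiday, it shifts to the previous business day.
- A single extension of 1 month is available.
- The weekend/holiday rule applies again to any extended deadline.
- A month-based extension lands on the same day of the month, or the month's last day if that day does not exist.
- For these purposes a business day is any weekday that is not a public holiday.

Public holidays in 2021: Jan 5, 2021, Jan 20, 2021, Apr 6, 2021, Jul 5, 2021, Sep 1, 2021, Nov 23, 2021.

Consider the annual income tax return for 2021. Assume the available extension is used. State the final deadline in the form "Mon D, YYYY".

Apr 19, 2021

The stated deadline is Mar 21, 2021.
Because Mar 21, 2021 is a Sunday, the deadline becomes Mar 19, 2021 (Friday).
The 1 month extension carries Mar 19, 2021 to Apr 19, 2021.
Apr 19, 2021 falls on a Monday, which is a business day, so no adjustment is needed.
So the filing is due Apr 19, 2021.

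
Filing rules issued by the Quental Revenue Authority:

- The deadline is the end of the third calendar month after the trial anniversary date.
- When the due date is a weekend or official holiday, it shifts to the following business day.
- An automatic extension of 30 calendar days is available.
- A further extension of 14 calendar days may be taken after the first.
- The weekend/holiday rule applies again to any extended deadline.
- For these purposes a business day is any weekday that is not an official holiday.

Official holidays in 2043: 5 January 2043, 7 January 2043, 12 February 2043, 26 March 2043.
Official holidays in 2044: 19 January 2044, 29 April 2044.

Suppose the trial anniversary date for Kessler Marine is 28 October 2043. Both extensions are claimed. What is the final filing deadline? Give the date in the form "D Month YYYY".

16 March 2044

3 months after 28 October 2043 falls in January 2044; the last day of that month is 31 January 2044.
31 January 2044 is a Sunday; the next business day is 1 February 2044 (Monday).
Applying the 30-calendar-day extension: 1 February 2044 + 30 days = 2 March 2044.
2 March 2044 falls on a Wednesday, which is a business day, so no adjustment is needed.
Applying the 14-calendar-day extension: 2 March 2044 + 14 days = 16 March 2044.
16 March 2044 (Wednesday) is already a business day.
Deadline: 16 March 2044.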